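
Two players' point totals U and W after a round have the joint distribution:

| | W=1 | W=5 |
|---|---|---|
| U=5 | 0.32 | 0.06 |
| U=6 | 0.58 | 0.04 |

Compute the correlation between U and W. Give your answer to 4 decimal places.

-0.1511

E[U] = 5.62,  E[W] = 1.4
E[UW] = 7.78
Cov(U,W) = E[UW] − E[U]E[W] = 7.78 − (5.62)(1.4) = -0.088
Var(U) = 0.2356,  Var(W) = 1.44
ρ = -0.088 / √(0.2356·1.44) ≈ -0.1511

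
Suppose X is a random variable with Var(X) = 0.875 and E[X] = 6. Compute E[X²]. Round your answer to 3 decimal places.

36.875

E[X²] = Var(X) + (E[X])² = 0.875 + (6)² = 36.875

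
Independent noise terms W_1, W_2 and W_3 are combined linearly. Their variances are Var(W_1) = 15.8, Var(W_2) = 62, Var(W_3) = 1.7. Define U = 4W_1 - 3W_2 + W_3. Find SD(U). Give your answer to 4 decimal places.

28.5044

By independence, Var(U) = (4)²Var(W_1) + (-3)²Var(W_2) + (1)²Var(W_3)
= (4)²·15.8 + (-3)²·62 + (1)²·1.7 = 812.5
SD(U) = √812.5 ≈ 28.5044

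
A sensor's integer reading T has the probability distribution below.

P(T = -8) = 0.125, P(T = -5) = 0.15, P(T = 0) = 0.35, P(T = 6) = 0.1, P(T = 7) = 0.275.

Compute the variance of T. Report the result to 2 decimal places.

28.22

E[T] = (-8)(0.125) + (-5)(0.15) + (0)(0.35) + (6)(0.1) + (7)(0.275) = 0.775
E[T²] = (-8)²(0.125) + (-5)²(0.15) + (0)²(0.35) + (6)²(0.1) + (7)²(0.275) = 28.825
Var(T) = E[T²] − (E[T])² = 28.825 − (0.775)² = 28.224375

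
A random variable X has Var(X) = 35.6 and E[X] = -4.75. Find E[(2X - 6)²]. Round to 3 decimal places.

E[2X - 6] = 2·-4.75 − 6 = -15.5
Var(2X - 6) = (2)²·35.6 = 142.4
E[(2X - 6)²] = Var((2X - 6)) + (E[(2X - 6)])² = 142.4 + (-15.5)² = 382.65

382.650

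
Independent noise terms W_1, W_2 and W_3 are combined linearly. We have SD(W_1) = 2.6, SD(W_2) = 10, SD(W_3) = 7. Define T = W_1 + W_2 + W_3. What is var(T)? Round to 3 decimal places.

var(W_1) = 6.76, var(W_2) = 100, var(W_3) = 49
By independence, var(T) = (1)²var(W_1) + (1)²var(W_2) + (1)²var(W_3)
= (1)²·6.76 + (1)²·100 + (1)²·49 = 155.76

155.760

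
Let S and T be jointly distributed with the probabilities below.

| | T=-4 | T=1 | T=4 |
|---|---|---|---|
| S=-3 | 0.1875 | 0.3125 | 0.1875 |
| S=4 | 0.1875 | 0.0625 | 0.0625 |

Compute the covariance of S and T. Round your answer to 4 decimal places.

E[S] = -0.8125,  E[T] = -0.125
E[ST] = -2.6875
Cov(S,T) = E[ST] − E[S]E[T] = -2.6875 − (-0.8125)(-0.125) = -2.7890625

-2.7891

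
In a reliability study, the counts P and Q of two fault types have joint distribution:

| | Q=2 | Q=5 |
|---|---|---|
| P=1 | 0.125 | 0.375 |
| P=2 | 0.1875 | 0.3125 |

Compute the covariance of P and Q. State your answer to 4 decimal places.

-0.0938

E[P] = 1.5,  E[Q] = 4.0625
E[PQ] = 6
Cov(P,Q) = E[PQ] − E[P]E[Q] = 6 − (1.5)(4.0625) = -0.09375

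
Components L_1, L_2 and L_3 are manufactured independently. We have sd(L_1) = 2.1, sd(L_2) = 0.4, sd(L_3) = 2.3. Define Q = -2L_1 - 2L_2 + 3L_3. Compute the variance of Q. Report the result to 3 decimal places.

Var(L_1) = 4.41, Var(L_2) = 0.16, Var(L_3) = 5.29
By independence, Var(Q) = (-2)²Var(L_1) + (-2)²Var(L_2) + (3)²Var(L_3)
= (-2)²·4.41 + (-2)²·0.16 + (3)²·5.29 = 65.89

65.890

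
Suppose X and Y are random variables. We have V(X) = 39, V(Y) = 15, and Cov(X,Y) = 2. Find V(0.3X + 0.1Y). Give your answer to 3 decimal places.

3.780

V(0.3X + 0.1Y) = (0.3)²·V(X) + (0.1)²·V(Y) + 2·(0.3)·(0.1)·Cov(X,Y)
= 0.09·39 + 0.01·15 + 0.06·2 = 3.78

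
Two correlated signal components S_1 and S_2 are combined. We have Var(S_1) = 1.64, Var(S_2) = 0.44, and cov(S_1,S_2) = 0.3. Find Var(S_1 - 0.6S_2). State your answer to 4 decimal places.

Var(S_1 - 0.6S_2) = (1)²·Var(S_1) + (-0.6)²·Var(S_2) + 2·(1)·(-0.6)·cov(S_1,S_2)
= 1·1.64 + 0.36·0.44 + -1.2·0.3 = 1.4384

1.4384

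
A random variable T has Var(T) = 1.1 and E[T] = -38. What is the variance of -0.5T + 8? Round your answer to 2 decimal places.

0.28

Var(-0.5T + 8) = (-0.5)²·Var(T) = 0.25·1.1 = 0.275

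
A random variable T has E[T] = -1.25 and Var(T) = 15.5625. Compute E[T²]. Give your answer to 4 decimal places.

E[T²] = Var(T) + (E[T])² = 15.5625 + (-1.25)² = 17.125

17.1250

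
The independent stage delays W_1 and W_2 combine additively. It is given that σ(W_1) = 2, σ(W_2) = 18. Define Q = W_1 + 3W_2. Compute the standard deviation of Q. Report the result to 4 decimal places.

Var(W_1) = 4, Var(W_2) = 324
By independence, Var(Q) = (1)²Var(W_1) + (3)²Var(W_2)
= (1)²·4 + (3)²·324 = 2920
σ(Q) = √2920 ≈ 54.0370

54.0370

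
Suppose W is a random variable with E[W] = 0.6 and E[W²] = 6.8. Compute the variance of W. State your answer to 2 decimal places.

Var(W) = 6.8 − (0.6)² = 6.44

6.44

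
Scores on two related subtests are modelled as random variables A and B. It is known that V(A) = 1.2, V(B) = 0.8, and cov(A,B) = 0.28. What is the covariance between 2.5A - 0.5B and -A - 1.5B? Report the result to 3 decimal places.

cov(2.5A - 0.5B, -A - 1.5B) = (2.5)(-1)V(A) + (-0.5)(-1.5)V(B) + [(2.5)(-1.5) + (-0.5)(-1)]cov(A,B)
= -2.5·1.2 + 0.75·0.8 + -3.25·0.28 = -3.31

-3.310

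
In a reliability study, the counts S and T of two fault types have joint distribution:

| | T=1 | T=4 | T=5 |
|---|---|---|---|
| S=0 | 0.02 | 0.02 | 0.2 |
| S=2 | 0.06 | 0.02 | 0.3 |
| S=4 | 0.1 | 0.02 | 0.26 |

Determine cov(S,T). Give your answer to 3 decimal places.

E[S] = 2.28,  E[T] = 4.22
E[ST] = 9.2
cov(S,T) = E[ST] − E[S]E[T] = 9.2 − (2.28)(4.22) = -0.4216

-0.422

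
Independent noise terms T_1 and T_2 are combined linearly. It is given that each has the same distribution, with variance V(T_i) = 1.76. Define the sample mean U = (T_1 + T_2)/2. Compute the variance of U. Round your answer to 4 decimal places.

By independence, V(U) = (0.5)²V(T_1) + (0.5)²V(T_2)
= (0.5)²·1.76 + (0.5)²·1.76 = 0.88

0.8800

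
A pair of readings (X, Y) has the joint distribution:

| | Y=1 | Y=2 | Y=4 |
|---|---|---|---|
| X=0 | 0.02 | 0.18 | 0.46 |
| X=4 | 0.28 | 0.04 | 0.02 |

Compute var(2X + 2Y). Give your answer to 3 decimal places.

6.638

E[X] = 1.36,  E[Y] = 2.66,  E[XY] = 1.76
var(X) = 5.44 − (1.36)² = 3.5904;  var(Y) = 8.86 − (2.66)² = 1.7844
cov(X,Y) = 1.76 − (1.36)(2.66) = -1.8576
var(2X + 2Y) = (2)²·3.5904 + (2)²·1.7844 + 2·(2)·(2)·-1.8576 = 6.6384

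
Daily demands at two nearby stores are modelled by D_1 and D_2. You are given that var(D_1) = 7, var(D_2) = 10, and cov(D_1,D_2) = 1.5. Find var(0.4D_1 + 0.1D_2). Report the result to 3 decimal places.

var(0.4D_1 + 0.1D_2) = (0.4)²·var(D_1) + (0.1)²·var(D_2) + 2·(0.4)·(0.1)·cov(D_1,D_2)
= 0.16·7 + 0.01·10 + 0.08·1.5 = 1.34

1.340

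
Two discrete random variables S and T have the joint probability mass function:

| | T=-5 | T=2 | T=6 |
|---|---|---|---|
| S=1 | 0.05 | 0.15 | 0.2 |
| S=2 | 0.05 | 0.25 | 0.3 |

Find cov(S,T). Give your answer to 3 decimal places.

E[S] = 1.6,  E[T] = 3.3
E[ST] = 5.35
cov(S,T) = E[ST] − E[S]E[T] = 5.35 − (1.6)(3.3) = 0.07

0.070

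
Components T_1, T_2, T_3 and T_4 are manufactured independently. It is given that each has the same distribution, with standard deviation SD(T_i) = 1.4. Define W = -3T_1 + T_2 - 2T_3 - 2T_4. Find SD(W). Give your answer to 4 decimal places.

5.9397

Var(T_i) = (1.4)² = 1.96
By independence, Var(W) = (-3)²Var(T_1) + (1)²Var(T_2) + (-2)²Var(T_3) + (-2)²Var(T_4)
= (-3)²·1.96 + (1)²·1.96 + (-2)²·1.96 + (-2)²·1.96 = 35.28
SD(W) = √35.28 ≈ 5.9397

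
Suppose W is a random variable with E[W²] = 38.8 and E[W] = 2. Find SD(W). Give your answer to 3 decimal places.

Var(W) = 38.8 − (2)² = 34.8
SD(W) = √34.8 ≈ 5.899

5.899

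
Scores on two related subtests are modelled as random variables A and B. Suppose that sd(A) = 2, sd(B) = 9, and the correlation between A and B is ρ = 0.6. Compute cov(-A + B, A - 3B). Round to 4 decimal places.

-203.8000

V(A) = (2)² = 4;  V(B) = (9)² = 81
cov(A,B) = ρ·sd(A)·sd(B) = 0.6·2·9 = 10.8
cov(-A + B, A - 3B) = (-1)(1)V(A) + (1)(-3)V(B) + [(-1)(-3) + (1)(1)]cov(A,B)
= -1·4 + -3·81 + 4·10.8 = -203.8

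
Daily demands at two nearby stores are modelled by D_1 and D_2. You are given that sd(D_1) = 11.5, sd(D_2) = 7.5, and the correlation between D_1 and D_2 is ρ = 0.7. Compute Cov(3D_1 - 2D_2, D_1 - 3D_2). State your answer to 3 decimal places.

Var(D_1) = (11.5)² = 132.25;  Var(D_2) = (7.5)² = 56.25
Cov(D_1,D_2) = ρ·sd(D_1)·sd(D_2) = 0.7·11.5·7.5 = 60.375
Cov(3D_1 - 2D_2, D_1 - 3D_2) = (3)(1)Var(D_1) + (-2)(-3)Var(D_2) + [(3)(-3) + (-2)(1)]Cov(D_1,D_2)
= 3·132.25 + 6·56.25 + -11·60.375 = 70.125

70.125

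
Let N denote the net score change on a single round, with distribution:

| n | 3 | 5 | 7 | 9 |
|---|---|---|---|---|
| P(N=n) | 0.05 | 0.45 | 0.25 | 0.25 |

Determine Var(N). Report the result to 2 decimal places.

3.24

E[N] = (3)(0.05) + (5)(0.45) + (7)(0.25) + (9)(0.25) = 6.4
E[N²] = (3)²(0.05) + (5)²(0.45) + (7)²(0.25) + (9)²(0.25) = 44.2
Var(N) = E[N²] − (E[N])² = 44.2 − (6.4)² = 3.24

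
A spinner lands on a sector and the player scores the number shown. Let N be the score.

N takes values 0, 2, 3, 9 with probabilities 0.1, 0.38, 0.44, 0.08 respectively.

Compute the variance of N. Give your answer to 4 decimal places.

4.1200

E[N] = (0)(0.1) + (2)(0.38) + (3)(0.44) + (9)(0.08) = 2.8
E[N²] = (0)²(0.1) + (2)²(0.38) + (3)²(0.44) + (9)²(0.08) = 11.96
var(N) = E[N²] − (E[N])² = 11.96 − (2.8)² = 4.12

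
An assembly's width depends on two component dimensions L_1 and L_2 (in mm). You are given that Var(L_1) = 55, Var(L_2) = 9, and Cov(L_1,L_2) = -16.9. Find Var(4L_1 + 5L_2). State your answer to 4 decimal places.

Var(4L_1 + 5L_2) = (4)²·Var(L_1) + (5)²·Var(L_2) + 2·(4)·(5)·Cov(L_1,L_2)
= 16·55 + 25·9 + 40·-16.9 = 429

429.0000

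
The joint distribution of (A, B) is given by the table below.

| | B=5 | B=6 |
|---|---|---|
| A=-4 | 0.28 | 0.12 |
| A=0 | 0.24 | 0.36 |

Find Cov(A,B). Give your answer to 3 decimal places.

E[A] = -1.6,  E[B] = 5.48
E[AB] = -8.48
Cov(A,B) = E[AB] − E[A]E[B] = -8.48 − (-1.6)(5.48) = 0.288

0.288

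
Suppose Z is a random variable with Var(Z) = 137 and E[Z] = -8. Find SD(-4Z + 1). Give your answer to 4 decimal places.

Var(-4Z + 1) = (-4)²·137 = 2192
SD(-4Z + 1) = √2192 ≈ 46.8188

46.8188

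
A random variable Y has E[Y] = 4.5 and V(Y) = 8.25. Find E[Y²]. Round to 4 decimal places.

E[Y²] = V(Y) + (E[Y])² = 8.25 + (4.5)² = 28.5

28.5000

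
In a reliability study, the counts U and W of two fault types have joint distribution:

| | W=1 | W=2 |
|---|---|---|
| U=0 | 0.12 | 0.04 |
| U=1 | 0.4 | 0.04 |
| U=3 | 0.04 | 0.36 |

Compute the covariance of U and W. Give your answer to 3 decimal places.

0.398

E[U] = 1.64,  E[W] = 1.44
E[UW] = 2.76
Cov(U,W) = E[UW] − E[U]E[W] = 2.76 − (1.64)(1.44) = 0.3984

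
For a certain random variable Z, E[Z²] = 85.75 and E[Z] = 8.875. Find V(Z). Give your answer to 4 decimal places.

6.9844

V(Z) = 85.75 − (8.875)² = 6.984375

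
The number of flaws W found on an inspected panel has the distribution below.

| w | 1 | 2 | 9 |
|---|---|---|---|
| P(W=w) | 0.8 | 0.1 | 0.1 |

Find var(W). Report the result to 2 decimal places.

5.69

E[W] = (1)(0.8) + (2)(0.1) + (9)(0.1) = 1.9
E[W²] = (1)²(0.8) + (2)²(0.1) + (9)²(0.1) = 9.3
var(W) = E[W²] − (E[W])² = 9.3 − (1.9)² = 5.69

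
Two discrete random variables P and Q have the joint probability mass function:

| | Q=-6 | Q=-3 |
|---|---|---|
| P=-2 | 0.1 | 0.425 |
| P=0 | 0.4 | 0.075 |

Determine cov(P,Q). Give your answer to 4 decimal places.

E[P] = -1.05,  E[Q] = -4.5
E[PQ] = 3.75
cov(P,Q) = E[PQ] − E[P]E[Q] = 3.75 − (-1.05)(-4.5) = -0.975

-0.9750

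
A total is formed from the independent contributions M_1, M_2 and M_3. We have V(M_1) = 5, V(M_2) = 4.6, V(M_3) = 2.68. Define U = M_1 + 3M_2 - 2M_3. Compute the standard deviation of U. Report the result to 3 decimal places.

By independence, V(U) = (1)²V(M_1) + (3)²V(M_2) + (-2)²V(M_3)
= (1)²·5 + (3)²·4.6 + (-2)²·2.68 = 57.12
SD(U) = √57.12 ≈ 7.558

7.558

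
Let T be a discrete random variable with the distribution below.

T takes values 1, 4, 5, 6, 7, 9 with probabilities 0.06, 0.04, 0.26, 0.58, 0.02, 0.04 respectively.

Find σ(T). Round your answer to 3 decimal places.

E[T] = (1)(0.06) + (4)(0.04) + (5)(0.26) + (6)(0.58) + (7)(0.02) + (9)(0.04) = 5.5
E[T²] = (1)²(0.06) + (4)²(0.04) + (5)²(0.26) + (6)²(0.58) + (7)²(0.02) + (9)²(0.04) = 32.3
Var(T) = E[T²] − (E[T])² = 32.3 − (5.5)² = 2.05
σ(T) = √2.05 ≈ 1.432

1.432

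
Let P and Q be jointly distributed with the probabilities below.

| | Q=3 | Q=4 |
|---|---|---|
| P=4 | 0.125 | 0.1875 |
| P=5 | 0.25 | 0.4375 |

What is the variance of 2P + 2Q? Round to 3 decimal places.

E[P] = 4.6875,  E[Q] = 3.625,  E[PQ] = 17
var(P) = 22.1875 − (4.6875)² = 0.21484375;  var(Q) = 13.375 − (3.625)² = 0.234375
Cov(P,Q) = 17 − (4.6875)(3.625) = 0.0078125
var(2P + 2Q) = (2)²·0.21484375 + (2)²·0.234375 + 2·(2)·(2)·0.0078125 = 1.859375

1.859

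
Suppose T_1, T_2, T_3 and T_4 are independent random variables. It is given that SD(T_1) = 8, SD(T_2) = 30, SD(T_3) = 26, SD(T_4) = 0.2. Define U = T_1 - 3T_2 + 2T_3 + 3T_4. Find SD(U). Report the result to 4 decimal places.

104.2514

Var(T_1) = 64, Var(T_2) = 900, Var(T_3) = 676, Var(T_4) = 0.04
By independence, Var(U) = (1)²Var(T_1) + (-3)²Var(T_2) + (2)²Var(T_3) + (3)²Var(T_4)
= (1)²·64 + (-3)²·900 + (2)²·676 + (3)²·0.04 = 10868.36
SD(U) = √10868.36 ≈ 104.2514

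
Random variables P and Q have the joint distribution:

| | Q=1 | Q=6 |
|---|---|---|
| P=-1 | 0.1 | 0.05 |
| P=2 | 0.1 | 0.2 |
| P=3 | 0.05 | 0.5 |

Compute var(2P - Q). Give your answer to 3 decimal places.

6.748

E[P] = 2.1,  E[Q] = 4.75,  E[PQ] = 11.35
var(P) = 6.3 − (2.1)² = 1.89;  var(Q) = 27.25 − (4.75)² = 4.6875
Cov(P,Q) = 11.35 − (2.1)(4.75) = 1.375
var(2P - Q) = (2)²·1.89 + (-1)²·4.6875 + 2·(2)·(-1)·1.375 = 6.7475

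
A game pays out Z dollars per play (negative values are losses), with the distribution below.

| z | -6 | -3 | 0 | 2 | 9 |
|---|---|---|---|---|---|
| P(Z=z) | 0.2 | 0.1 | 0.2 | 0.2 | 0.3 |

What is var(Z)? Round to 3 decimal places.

30.640

E[Z] = (-6)(0.2) + (-3)(0.1) + (0)(0.2) + (2)(0.2) + (9)(0.3) = 1.6
E[Z²] = (-6)²(0.2) + (-3)²(0.1) + (0)²(0.2) + (2)²(0.2) + (9)²(0.3) = 33.2
var(Z) = E[Z²] − (E[Z])² = 33.2 − (1.6)² = 30.64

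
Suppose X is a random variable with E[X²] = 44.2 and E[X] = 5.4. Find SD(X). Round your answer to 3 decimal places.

var(X) = 44.2 − (5.4)² = 15.04
SD(X) = √15.04 ≈ 3.878

3.878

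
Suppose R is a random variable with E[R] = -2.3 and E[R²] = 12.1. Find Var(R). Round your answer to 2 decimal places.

6.81

Var(R) = 12.1 − (-2.3)² = 6.81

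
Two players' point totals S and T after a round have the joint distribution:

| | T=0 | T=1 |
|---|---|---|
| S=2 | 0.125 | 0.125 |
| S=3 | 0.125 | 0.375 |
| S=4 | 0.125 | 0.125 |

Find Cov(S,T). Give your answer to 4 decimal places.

0.0000

E[S] = 3,  E[T] = 0.625
E[ST] = 1.875
Cov(S,T) = E[ST] − E[S]E[T] = 1.875 − (3)(0.625) = 0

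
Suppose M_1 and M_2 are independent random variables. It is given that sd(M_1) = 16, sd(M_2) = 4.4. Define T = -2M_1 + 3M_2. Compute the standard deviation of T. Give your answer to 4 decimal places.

Var(M_1) = 256, Var(M_2) = 19.36
By independence, Var(T) = (-2)²Var(M_1) + (3)²Var(M_2)
= (-2)²·256 + (3)²·19.36 = 1198.24
sd(T) = √1198.24 ≈ 34.6156

34.6156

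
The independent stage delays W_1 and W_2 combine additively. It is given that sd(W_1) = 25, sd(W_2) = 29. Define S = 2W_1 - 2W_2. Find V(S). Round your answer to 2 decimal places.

5864.00

V(W_1) = 625, V(W_2) = 841
By independence, V(S) = (2)²V(W_1) + (-2)²V(W_2)
= (2)²·625 + (-2)²·841 = 5864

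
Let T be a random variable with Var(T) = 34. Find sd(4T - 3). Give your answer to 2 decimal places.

Var(4T - 3) = (4)²·34 = 544
sd(4T - 3) = √544 ≈ 23.32

23.32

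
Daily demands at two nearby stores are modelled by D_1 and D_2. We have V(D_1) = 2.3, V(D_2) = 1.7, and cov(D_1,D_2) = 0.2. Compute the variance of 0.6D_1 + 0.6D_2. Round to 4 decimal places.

1.5840

V(0.6D_1 + 0.6D_2) = (0.6)²·V(D_1) + (0.6)²·V(D_2) + 2·(0.6)·(0.6)·cov(D_1,D_2)
= 0.36·2.3 + 0.36·1.7 + 0.72·0.2 = 1.584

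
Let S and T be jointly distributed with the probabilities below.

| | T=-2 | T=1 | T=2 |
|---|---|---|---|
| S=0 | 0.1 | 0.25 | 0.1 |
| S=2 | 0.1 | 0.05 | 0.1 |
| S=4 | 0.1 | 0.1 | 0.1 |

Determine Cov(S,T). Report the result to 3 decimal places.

E[S] = 1.7,  E[T] = 0.4
E[ST] = 0.5
Cov(S,T) = E[ST] − E[S]E[T] = 0.5 − (1.7)(0.4) = -0.18

-0.180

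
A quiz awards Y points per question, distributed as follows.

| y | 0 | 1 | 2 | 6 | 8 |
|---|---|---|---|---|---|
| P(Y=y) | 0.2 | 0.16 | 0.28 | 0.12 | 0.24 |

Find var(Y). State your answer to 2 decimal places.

E[Y] = (0)(0.2) + (1)(0.16) + (2)(0.28) + (6)(0.12) + (8)(0.24) = 3.36
E[Y²] = (0)²(0.2) + (1)²(0.16) + (2)²(0.28) + (6)²(0.12) + (8)²(0.24) = 20.96
var(Y) = E[Y²] − (E[Y])² = 20.96 − (3.36)² = 9.6704

9.67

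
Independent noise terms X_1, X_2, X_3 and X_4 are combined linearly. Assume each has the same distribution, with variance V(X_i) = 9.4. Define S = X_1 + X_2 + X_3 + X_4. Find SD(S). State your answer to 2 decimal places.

6.13

By independence, V(S) = (1)²V(X_1) + (1)²V(X_2) + (1)²V(X_3) + (1)²V(X_4)
= (1)²·9.4 + (1)²·9.4 + (1)²·9.4 + (1)²·9.4 = 37.6
SD(S) = √37.6 ≈ 6.13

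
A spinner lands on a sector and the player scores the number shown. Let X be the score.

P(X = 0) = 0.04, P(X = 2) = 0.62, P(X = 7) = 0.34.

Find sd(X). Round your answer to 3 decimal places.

E[X] = (0)(0.04) + (2)(0.62) + (7)(0.34) = 3.62
E[X²] = (0)²(0.04) + (2)²(0.62) + (7)²(0.34) = 19.14
Var(X) = E[X²] − (E[X])² = 19.14 − (3.62)² = 6.0356
sd(X) = √6.0356 ≈ 2.457

2.457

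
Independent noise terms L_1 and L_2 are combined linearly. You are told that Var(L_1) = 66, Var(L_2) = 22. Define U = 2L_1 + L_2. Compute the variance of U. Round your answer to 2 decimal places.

By independence, Var(U) = (2)²Var(L_1) + (1)²Var(L_2)
= (2)²·66 + (1)²·22 = 286

286.00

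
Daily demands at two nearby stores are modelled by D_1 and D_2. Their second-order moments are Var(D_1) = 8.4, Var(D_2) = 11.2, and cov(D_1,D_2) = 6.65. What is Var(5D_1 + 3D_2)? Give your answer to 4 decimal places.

510.3000

Var(5D_1 + 3D_2) = (5)²·Var(D_1) + (3)²·Var(D_2) + 2·(5)·(3)·cov(D_1,D_2)
= 25·8.4 + 9·11.2 + 30·6.65 = 510.3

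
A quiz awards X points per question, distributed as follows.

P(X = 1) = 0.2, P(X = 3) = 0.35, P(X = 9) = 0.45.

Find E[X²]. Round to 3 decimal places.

39.800

E[X²] = (1)²(0.2) + (3)²(0.35) + (9)²(0.45) = 39.8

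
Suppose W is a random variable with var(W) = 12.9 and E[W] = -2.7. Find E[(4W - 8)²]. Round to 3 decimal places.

E[4W - 8] = 4·-2.7 − 8 = -18.8
var(4W - 8) = (4)²·12.9 = 206.4
E[(4W - 8)²] = var((4W - 8)) + (E[(4W - 8)])² = 206.4 + (-18.8)² = 559.84

559.840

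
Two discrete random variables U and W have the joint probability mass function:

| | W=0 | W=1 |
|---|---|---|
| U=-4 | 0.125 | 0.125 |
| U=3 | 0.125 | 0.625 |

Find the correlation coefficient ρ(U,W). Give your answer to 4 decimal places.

E[U] = 1.25,  E[W] = 0.75
E[UW] = 1.375
cov(U,W) = E[UW] − E[U]E[W] = 1.375 − (1.25)(0.75) = 0.4375
Var(U) = 9.1875,  Var(W) = 0.1875
ρ = 0.4375 / √(9.1875·0.1875) ≈ 0.3333

0.3333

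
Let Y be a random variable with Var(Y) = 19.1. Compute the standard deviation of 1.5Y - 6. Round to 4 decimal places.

6.5555

Var(1.5Y - 6) = (1.5)²·19.1 = 42.975
sd(1.5Y - 6) = √42.975 ≈ 6.5555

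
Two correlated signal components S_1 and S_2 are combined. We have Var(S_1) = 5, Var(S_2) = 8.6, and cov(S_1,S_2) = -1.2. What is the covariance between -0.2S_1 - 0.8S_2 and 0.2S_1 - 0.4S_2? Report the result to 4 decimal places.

cov(-0.2S_1 - 0.8S_2, 0.2S_1 - 0.4S_2) = (-0.2)(0.2)Var(S_1) + (-0.8)(-0.4)Var(S_2) + [(-0.2)(-0.4) + (-0.8)(0.2)]cov(S_1,S_2)
= -0.04·5 + 0.32·8.6 + -0.08·-1.2 = 2.648

2.6480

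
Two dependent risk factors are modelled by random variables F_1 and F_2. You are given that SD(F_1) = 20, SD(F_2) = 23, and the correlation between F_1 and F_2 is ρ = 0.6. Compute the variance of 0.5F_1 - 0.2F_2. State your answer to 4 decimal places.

65.9600

var(F_1) = (20)² = 400;  var(F_2) = (23)² = 529
Cov(F_1,F_2) = ρ·SD(F_1)·SD(F_2) = 0.6·20·23 = 276
var(0.5F_1 - 0.2F_2) = (0.5)²·var(F_1) + (-0.2)²·var(F_2) + 2·(0.5)·(-0.2)·Cov(F_1,F_2)
= 0.25·400 + 0.04·529 + -0.2·276 = 65.96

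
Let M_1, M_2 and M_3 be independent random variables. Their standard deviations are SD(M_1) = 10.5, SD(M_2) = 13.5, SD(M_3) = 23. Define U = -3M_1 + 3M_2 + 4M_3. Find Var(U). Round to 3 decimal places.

Var(M_1) = 110.25, Var(M_2) = 182.25, Var(M_3) = 529
By independence, Var(U) = (-3)²Var(M_1) + (3)²Var(M_2) + (4)²Var(M_3)
= (-3)²·110.25 + (3)²·182.25 + (4)²·529 = 11096.5

11096.500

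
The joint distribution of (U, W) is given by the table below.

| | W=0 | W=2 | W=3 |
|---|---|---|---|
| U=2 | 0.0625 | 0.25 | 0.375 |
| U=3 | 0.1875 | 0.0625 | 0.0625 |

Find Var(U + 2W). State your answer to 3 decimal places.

4.777

E[U] = 2.3125,  E[W] = 1.9375,  E[UW] = 4.1875
Var(U) = 5.5625 − (2.3125)² = 0.21484375;  Var(W) = 5.1875 − (1.9375)² = 1.43359375
Cov(U,W) = 4.1875 − (2.3125)(1.9375) = -0.29296875
Var(U + 2W) = (1)²·0.21484375 + (2)²·1.43359375 + 2·(1)·(2)·-0.29296875 = 4.77734375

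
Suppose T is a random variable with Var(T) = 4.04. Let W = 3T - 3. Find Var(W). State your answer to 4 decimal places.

36.3600

Var(3T - 3) = (3)²·Var(T) = 9·4.04 = 36.36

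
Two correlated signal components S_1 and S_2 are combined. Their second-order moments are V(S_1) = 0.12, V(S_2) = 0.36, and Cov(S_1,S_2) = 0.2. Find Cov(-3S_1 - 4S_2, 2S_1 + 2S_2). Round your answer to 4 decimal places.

Cov(-3S_1 - 4S_2, 2S_1 + 2S_2) = (-3)(2)V(S_1) + (-4)(2)V(S_2) + [(-3)(2) + (-4)(2)]Cov(S_1,S_2)
= -6·0.12 + -8·0.36 + -14·0.2 = -6.4

-6.4000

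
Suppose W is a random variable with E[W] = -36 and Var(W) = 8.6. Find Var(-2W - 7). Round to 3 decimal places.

34.400

Var(-2W - 7) = (-2)²·Var(W) = 4·8.6 = 34.4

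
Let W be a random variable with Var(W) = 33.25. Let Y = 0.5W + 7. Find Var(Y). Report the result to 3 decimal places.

8.313

Var(0.5W + 7) = (0.5)²·Var(W) = 0.25·33.25 = 8.3125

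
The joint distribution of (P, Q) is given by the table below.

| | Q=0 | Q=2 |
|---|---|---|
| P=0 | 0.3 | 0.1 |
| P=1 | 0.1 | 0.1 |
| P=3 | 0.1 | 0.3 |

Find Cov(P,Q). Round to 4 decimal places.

E[P] = 1.4,  E[Q] = 1
E[PQ] = 2
Cov(P,Q) = E[PQ] − E[P]E[Q] = 2 − (1.4)(1) = 0.6

0.6000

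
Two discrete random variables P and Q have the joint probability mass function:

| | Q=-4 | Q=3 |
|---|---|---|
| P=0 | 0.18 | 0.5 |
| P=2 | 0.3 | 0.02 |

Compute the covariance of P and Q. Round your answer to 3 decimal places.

-2.050

E[P] = 0.64,  E[Q] = -0.36
E[PQ] = -2.28
Cov(P,Q) = E[PQ] − E[P]E[Q] = -2.28 − (0.64)(-0.36) = -2.0496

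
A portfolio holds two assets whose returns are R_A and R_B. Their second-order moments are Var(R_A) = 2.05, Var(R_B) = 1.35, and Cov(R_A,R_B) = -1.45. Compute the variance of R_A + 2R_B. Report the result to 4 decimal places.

Var(R_A + 2R_B) = (1)²·Var(R_A) + (2)²·Var(R_B) + 2·(1)·(2)·Cov(R_A,R_B)
= 1·2.05 + 4·1.35 + 4·-1.45 = 1.65

1.6500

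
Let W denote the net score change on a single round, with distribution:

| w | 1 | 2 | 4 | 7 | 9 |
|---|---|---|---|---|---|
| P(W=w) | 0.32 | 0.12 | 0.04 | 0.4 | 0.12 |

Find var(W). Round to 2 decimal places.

9.60

E[W] = (1)(0.32) + (2)(0.12) + (4)(0.04) + (7)(0.4) + (9)(0.12) = 4.6
E[W²] = (1)²(0.32) + (2)²(0.12) + (4)²(0.04) + (7)²(0.4) + (9)²(0.12) = 30.76
var(W) = E[W²] − (E[W])² = 30.76 − (4.6)² = 9.6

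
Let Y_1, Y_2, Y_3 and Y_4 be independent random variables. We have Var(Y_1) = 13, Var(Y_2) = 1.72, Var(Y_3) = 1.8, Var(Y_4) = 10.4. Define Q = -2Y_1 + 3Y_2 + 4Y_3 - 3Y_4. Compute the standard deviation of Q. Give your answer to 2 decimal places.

13.78

By independence, Var(Q) = (-2)²Var(Y_1) + (3)²Var(Y_2) + (4)²Var(Y_3) + (-3)²Var(Y_4)
= (-2)²·13 + (3)²·1.72 + (4)²·1.8 + (-3)²·10.4 = 189.88
σ(Q) = √189.88 ≈ 13.78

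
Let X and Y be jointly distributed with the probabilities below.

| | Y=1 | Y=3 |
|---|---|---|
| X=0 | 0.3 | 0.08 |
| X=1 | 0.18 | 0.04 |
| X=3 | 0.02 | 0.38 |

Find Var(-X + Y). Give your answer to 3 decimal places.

E[X] = 1.42,  E[Y] = 2,  E[XY] = 3.78
Var(X) = 3.82 − (1.42)² = 1.8036;  Var(Y) = 5 − (2)² = 1
Cov(X,Y) = 3.78 − (1.42)(2) = 0.94
Var(-X + Y) = (-1)²·1.8036 + (1)²·1 + 2·(-1)·(1)·0.94 = 0.9236

0.924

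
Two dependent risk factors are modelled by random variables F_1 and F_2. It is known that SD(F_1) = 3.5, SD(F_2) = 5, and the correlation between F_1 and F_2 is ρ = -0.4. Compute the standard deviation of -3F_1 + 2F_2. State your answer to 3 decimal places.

var(F_1) = (3.5)² = 12.25;  var(F_2) = (5)² = 25
cov(F_1,F_2) = ρ·SD(F_1)·SD(F_2) = -0.4·3.5·5 = -7
var(-3F_1 + 2F_2) = (-3)²·var(F_1) + (2)²·var(F_2) + 2·(-3)·(2)·cov(F_1,F_2)
= 9·12.25 + 4·25 + -12·-7 = 294.25
SD(-3F_1 + 2F_2) = √294.25 ≈ 17.154

17.154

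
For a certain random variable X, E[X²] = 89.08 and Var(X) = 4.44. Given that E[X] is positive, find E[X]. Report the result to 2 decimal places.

9.20

(E[X])² = E[X²] − Var(X) = 89.08 − 4.44 = 84.64
E[X] = √84.64 = 9.2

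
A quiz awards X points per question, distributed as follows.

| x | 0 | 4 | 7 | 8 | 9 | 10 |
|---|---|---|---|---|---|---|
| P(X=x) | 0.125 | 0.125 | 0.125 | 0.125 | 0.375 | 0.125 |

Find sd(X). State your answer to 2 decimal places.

E[X] = (0)(0.125) + (4)(0.125) + (7)(0.125) + (8)(0.125) + (9)(0.375) + (10)(0.125) = 7
E[X²] = (0)²(0.125) + (4)²(0.125) + (7)²(0.125) + (8)²(0.125) + (9)²(0.375) + (10)²(0.125) = 59
Var(X) = E[X²] − (E[X])² = 59 − (7)² = 10
sd(X) = √10 ≈ 3.16

3.16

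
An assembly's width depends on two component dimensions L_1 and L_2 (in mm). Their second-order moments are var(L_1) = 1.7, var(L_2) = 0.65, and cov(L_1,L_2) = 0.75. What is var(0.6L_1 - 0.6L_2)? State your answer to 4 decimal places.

var(0.6L_1 - 0.6L_2) = (0.6)²·var(L_1) + (-0.6)²·var(L_2) + 2·(0.6)·(-0.6)·cov(L_1,L_2)
= 0.36·1.7 + 0.36·0.65 + -0.72·0.75 = 0.306

0.3060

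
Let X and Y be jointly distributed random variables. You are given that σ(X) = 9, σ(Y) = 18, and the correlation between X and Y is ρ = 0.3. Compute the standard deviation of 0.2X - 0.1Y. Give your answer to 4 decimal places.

var(X) = (9)² = 81;  var(Y) = (18)² = 324
cov(X,Y) = ρ·σ(X)·σ(Y) = 0.3·9·18 = 48.6
var(0.2X - 0.1Y) = (0.2)²·var(X) + (-0.1)²·var(Y) + 2·(0.2)·(-0.1)·cov(X,Y)
= 0.04·81 + 0.01·324 + -0.04·48.6 = 4.536
σ(0.2X - 0.1Y) = √4.536 ≈ 2.1298

2.1298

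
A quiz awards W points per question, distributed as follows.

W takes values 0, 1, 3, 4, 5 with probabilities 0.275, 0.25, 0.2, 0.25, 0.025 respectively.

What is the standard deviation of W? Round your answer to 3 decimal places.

E[W] = (0)(0.275) + (1)(0.25) + (3)(0.2) + (4)(0.25) + (5)(0.025) = 1.975
E[W²] = (0)²(0.275) + (1)²(0.25) + (3)²(0.2) + (4)²(0.25) + (5)²(0.025) = 6.675
Var(W) = E[W²] − (E[W])² = 6.675 − (1.975)² = 2.774375
σ(W) = √2.774375 ≈ 1.666

1.666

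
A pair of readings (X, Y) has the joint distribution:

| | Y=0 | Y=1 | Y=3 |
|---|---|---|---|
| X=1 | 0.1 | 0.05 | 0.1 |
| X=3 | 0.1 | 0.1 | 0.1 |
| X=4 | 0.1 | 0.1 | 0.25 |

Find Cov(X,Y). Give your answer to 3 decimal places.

E[X] = 2.95,  E[Y] = 1.6
E[XY] = 4.95
Cov(X,Y) = E[XY] − E[X]E[Y] = 4.95 − (2.95)(1.6) = 0.23

0.230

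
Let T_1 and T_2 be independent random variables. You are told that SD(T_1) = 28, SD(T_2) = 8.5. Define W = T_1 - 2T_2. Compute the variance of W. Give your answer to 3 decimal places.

1073.000

Var(T_1) = 784, Var(T_2) = 72.25
By independence, Var(W) = (1)²Var(T_1) + (-2)²Var(T_2)
= (1)²·784 + (-2)²·72.25 = 1073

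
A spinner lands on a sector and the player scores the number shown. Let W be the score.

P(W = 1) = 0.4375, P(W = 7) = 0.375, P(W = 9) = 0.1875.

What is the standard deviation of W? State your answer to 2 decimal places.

3.38

E[W] = (1)(0.4375) + (7)(0.375) + (9)(0.1875) = 4.75
E[W²] = (1)²(0.4375) + (7)²(0.375) + (9)²(0.1875) = 34
V(W) = E[W²] − (E[W])² = 34 − (4.75)² = 11.4375
SD(W) = √11.4375 ≈ 3.38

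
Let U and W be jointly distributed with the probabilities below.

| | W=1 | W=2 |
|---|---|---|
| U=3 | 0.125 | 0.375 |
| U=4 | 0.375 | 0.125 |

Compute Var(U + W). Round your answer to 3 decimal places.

0.250

E[U] = 3.5,  E[W] = 1.5,  E[UW] = 5.125
Var(U) = 12.5 − (3.5)² = 0.25;  Var(W) = 2.5 − (1.5)² = 0.25
Cov(U,W) = 5.125 − (3.5)(1.5) = -0.125
Var(U + W) = (1)²·0.25 + (1)²·0.25 + 2·(1)·(1)·-0.125 = 0.25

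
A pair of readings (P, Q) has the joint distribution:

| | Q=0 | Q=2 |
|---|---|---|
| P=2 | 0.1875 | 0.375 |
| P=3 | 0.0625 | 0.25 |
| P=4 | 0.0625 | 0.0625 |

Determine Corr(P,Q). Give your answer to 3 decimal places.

E[P] = 2.5625,  E[Q] = 1.375
E[PQ] = 3.5
Cov(P,Q) = E[PQ] − E[P]E[Q] = 3.5 − (2.5625)(1.375) = -0.0234375
Var(P) = 0.49609375,  Var(Q) = 0.859375
ρ = -0.0234375 / √(0.49609375·0.859375) ≈ -0.036

-0.036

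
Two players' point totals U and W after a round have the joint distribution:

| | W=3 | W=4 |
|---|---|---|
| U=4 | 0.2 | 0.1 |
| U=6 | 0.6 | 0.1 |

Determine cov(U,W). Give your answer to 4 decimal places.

-0.0800

E[U] = 5.4,  E[W] = 3.2
E[UW] = 17.2
cov(U,W) = E[UW] − E[U]E[W] = 17.2 − (5.4)(3.2) = -0.08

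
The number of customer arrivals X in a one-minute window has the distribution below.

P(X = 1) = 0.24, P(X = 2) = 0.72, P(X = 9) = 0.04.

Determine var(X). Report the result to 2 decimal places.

E[X] = (1)(0.24) + (2)(0.72) + (9)(0.04) = 2.04
E[X²] = (1)²(0.24) + (2)²(0.72) + (9)²(0.04) = 6.36
var(X) = E[X²] − (E[X])² = 6.36 − (2.04)² = 2.1984

2.20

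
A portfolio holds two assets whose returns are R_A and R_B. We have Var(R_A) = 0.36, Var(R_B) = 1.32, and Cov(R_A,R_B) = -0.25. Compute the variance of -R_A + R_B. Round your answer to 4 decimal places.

Var(-R_A + R_B) = (-1)²·Var(R_A) + (1)²·Var(R_B) + 2·(-1)·(1)·Cov(R_A,R_B)
= 1·0.36 + 1·1.32 + -2·-0.25 = 2.18

2.1800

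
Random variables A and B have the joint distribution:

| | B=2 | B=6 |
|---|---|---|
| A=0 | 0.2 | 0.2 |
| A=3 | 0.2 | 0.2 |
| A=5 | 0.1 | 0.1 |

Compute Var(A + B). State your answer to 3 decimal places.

7.760

E[A] = 2.2,  E[B] = 4,  E[AB] = 8.8
Var(A) = 8.6 − (2.2)² = 3.76;  Var(B) = 20 − (4)² = 4
Cov(A,B) = 8.8 − (2.2)(4) = 0
Var(A + B) = (1)²·3.76 + (1)²·4 + 2·(1)·(1)·0 = 7.76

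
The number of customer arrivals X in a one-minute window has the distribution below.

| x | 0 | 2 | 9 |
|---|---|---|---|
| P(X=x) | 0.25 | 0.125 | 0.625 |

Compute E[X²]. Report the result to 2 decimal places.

51.13

E[X²] = (0)²(0.25) + (2)²(0.125) + (9)²(0.625) = 51.125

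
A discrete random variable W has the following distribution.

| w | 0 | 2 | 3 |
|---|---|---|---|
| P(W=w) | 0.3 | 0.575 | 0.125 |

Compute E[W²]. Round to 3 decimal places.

E[W²] = (0)²(0.3) + (2)²(0.575) + (3)²(0.125) = 3.425

3.425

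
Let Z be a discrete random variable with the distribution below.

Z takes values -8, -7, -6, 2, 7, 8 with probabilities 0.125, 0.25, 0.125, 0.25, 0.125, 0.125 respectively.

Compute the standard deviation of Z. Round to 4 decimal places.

E[Z] = (-8)(0.125) + (-7)(0.25) + (-6)(0.125) + (2)(0.25) + (7)(0.125) + (8)(0.125) = -1.125
E[Z²] = (-8)²(0.125) + (-7)²(0.25) + (-6)²(0.125) + (2)²(0.25) + (7)²(0.125) + (8)²(0.125) = 39.875
var(Z) = E[Z²] − (E[Z])² = 39.875 − (-1.125)² = 38.609375
SD(Z) = √38.609375 ≈ 6.2136

6.2136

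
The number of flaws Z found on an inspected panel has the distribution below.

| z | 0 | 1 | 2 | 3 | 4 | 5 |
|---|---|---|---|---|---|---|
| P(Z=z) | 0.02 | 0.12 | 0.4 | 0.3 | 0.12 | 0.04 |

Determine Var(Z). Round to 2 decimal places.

1.09

E[Z] = (0)(0.02) + (1)(0.12) + (2)(0.4) + (3)(0.3) + (4)(0.12) + (5)(0.04) = 2.5
E[Z²] = (0)²(0.02) + (1)²(0.12) + (2)²(0.4) + (3)²(0.3) + (4)²(0.12) + (5)²(0.04) = 7.34
Var(Z) = E[Z²] − (E[Z])² = 7.34 − (2.5)² = 1.09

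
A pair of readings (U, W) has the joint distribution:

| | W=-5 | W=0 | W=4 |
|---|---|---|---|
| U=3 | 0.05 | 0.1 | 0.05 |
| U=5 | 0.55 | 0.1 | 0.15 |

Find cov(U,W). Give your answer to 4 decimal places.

-0.7800

E[U] = 4.6,  E[W] = -2.2
E[UW] = -10.9
cov(U,W) = E[UW] − E[U]E[W] = -10.9 − (4.6)(-2.2) = -0.78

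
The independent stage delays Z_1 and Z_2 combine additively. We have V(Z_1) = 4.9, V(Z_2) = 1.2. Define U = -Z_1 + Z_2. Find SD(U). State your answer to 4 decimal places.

By independence, V(U) = (-1)²V(Z_1) + (1)²V(Z_2)
= (-1)²·4.9 + (1)²·1.2 = 6.1
SD(U) = √6.1 ≈ 2.4698

2.4698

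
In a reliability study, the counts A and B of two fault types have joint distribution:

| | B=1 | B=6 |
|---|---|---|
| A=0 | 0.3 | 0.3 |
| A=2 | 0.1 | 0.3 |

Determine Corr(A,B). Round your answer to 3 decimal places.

0.250

E[A] = 0.8,  E[B] = 4
E[AB] = 3.8
Cov(A,B) = E[AB] − E[A]E[B] = 3.8 − (0.8)(4) = 0.6
Var(A) = 0.96,  Var(B) = 6
ρ = 0.6 / √(0.96·6) ≈ 0.250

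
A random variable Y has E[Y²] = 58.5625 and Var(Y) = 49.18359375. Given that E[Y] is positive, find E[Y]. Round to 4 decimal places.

3.0625

(E[Y])² = E[Y²] − Var(Y) = 58.5625 − 49.18359375 = 9.37890625
E[Y] = √9.37890625 = 3.0625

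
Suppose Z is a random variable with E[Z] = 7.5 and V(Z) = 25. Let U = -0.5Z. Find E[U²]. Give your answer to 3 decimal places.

E[-0.5Z] = -0.5·7.5 = -3.75
V(-0.5Z) = (-0.5)²·25 = 6.25
E[U²] = V(U) + (E[U])² = 6.25 + (-3.75)² = 20.3125

20.313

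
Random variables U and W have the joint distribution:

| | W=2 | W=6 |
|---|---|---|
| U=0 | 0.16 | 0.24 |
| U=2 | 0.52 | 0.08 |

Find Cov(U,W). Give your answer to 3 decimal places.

-0.896

E[U] = 1.2,  E[W] = 3.28
E[UW] = 3.04
Cov(U,W) = E[UW] − E[U]E[W] = 3.04 − (1.2)(3.28) = -0.896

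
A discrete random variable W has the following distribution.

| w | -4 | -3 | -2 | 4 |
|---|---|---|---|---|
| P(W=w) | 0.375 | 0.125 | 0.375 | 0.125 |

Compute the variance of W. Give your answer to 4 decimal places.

E[W] = (-4)(0.375) + (-3)(0.125) + (-2)(0.375) + (4)(0.125) = -2.125
E[W²] = (-4)²(0.375) + (-3)²(0.125) + (-2)²(0.375) + (4)²(0.125) = 10.625
V(W) = E[W²] − (E[W])² = 10.625 − (-2.125)² = 6.109375

6.1094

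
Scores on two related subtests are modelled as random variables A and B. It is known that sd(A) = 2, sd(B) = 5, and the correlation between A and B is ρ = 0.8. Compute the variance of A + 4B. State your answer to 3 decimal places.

V(A) = (2)² = 4;  V(B) = (5)² = 25
cov(A,B) = ρ·sd(A)·sd(B) = 0.8·2·5 = 8
V(A + 4B) = (1)²·V(A) + (4)²·V(B) + 2·(1)·(4)·cov(A,B)
= 1·4 + 16·25 + 8·8 = 468

468.000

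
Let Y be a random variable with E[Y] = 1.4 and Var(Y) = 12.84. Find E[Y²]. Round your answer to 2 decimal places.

E[Y²] = Var(Y) + (E[Y])² = 12.84 + (1.4)² = 14.8

14.80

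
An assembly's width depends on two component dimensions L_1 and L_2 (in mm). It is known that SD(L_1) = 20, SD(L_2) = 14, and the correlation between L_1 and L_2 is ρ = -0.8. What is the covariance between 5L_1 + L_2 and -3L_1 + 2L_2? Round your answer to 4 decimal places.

-7176.0000

V(L_1) = (20)² = 400;  V(L_2) = (14)² = 196
Cov(L_1,L_2) = ρ·SD(L_1)·SD(L_2) = -0.8·20·14 = -224
Cov(5L_1 + L_2, -3L_1 + 2L_2) = (5)(-3)V(L_1) + (1)(2)V(L_2) + [(5)(2) + (1)(-3)]Cov(L_1,L_2)
= -15·400 + 2·196 + 7·-224 = -7176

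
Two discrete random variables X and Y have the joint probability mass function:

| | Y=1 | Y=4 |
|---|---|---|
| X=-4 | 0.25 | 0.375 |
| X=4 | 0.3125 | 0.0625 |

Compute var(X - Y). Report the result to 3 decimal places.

22.090

E[X] = -1,  E[Y] = 2.3125,  E[XY] = -4.75
var(X) = 16 − (-1)² = 15;  var(Y) = 7.5625 − (2.3125)² = 2.21484375
cov(X,Y) = -4.75 − (-1)(2.3125) = -2.4375
var(X - Y) = (1)²·15 + (-1)²·2.21484375 + 2·(1)·(-1)·-2.4375 = 22.08984375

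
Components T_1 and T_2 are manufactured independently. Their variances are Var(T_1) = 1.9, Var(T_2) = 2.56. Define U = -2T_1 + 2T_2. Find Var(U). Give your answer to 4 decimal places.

By independence, Var(U) = (-2)²Var(T_1) + (2)²Var(T_2)
= (-2)²·1.9 + (2)²·2.56 = 17.84

17.8400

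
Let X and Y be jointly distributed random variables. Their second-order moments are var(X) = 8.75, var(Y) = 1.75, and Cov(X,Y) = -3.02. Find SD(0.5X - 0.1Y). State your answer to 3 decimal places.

1.583

var(0.5X - 0.1Y) = (0.5)²·var(X) + (-0.1)²·var(Y) + 2·(0.5)·(-0.1)·Cov(X,Y)
= 0.25·8.75 + 0.01·1.75 + -0.1·-3.02 = 2.507
SD(0.5X - 0.1Y) = √2.507 ≈ 1.583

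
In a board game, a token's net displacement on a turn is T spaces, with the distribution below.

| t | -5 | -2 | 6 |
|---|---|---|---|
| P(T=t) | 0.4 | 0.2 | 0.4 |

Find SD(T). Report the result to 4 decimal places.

E[T] = (-5)(0.4) + (-2)(0.2) + (6)(0.4) = 0
E[T²] = (-5)²(0.4) + (-2)²(0.2) + (6)²(0.4) = 25.2
Var(T) = E[T²] − (E[T])² = 25.2 − (0)² = 25.2
SD(T) = √25.2 ≈ 5.0200

5.0200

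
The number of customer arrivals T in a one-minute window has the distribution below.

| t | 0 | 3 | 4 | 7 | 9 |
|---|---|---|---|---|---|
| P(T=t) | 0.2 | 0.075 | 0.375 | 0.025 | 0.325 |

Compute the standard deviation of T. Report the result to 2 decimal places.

E[T] = (0)(0.2) + (3)(0.075) + (4)(0.375) + (7)(0.025) + (9)(0.325) = 4.825
E[T²] = (0)²(0.2) + (3)²(0.075) + (4)²(0.375) + (7)²(0.025) + (9)²(0.325) = 34.225
var(T) = E[T²] − (E[T])² = 34.225 − (4.825)² = 10.944375
sd(T) = √10.944375 ≈ 3.31

3.31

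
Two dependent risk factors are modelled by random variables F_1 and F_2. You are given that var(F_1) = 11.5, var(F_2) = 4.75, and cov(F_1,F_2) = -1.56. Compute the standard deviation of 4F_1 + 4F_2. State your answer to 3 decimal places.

var(4F_1 + 4F_2) = (4)²·var(F_1) + (4)²·var(F_2) + 2·(4)·(4)·cov(F_1,F_2)
= 16·11.5 + 16·4.75 + 32·-1.56 = 210.08
SD(4F_1 + 4F_2) = √210.08 ≈ 14.494

14.494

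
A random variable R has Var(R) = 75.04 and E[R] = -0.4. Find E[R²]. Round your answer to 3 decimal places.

75.200

E[R²] = Var(R) + (E[R])² = 75.04 + (-0.4)² = 75.2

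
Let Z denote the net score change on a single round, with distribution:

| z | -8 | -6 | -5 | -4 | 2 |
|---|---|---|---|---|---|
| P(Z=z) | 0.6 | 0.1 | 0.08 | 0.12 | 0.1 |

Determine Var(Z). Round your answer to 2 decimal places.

9.35

E[Z] = (-8)(0.6) + (-6)(0.1) + (-5)(0.08) + (-4)(0.12) + (2)(0.1) = -6.08
E[Z²] = (-8)²(0.6) + (-6)²(0.1) + (-5)²(0.08) + (-4)²(0.12) + (2)²(0.1) = 46.32
Var(Z) = E[Z²] − (E[Z])² = 46.32 − (-6.08)² = 9.3536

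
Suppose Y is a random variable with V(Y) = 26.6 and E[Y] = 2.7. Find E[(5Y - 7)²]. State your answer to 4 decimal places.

707.2500

E[5Y - 7] = 5·2.7 − 7 = 6.5
V(5Y - 7) = (5)²·26.6 = 665
E[(5Y - 7)²] = V((5Y - 7)) + (E[(5Y - 7)])² = 665 + (6.5)² = 707.25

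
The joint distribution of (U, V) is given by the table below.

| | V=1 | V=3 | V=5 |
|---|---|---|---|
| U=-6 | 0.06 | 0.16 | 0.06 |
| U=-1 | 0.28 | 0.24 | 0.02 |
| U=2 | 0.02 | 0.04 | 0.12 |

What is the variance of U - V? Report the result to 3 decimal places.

9.368

E[U] = -1.86,  E[V] = 2.68,  E[UV] = -4.66
Var(U) = 11.34 − (-1.86)² = 7.8804;  Var(V) = 9.32 − (2.68)² = 2.1376
Cov(U,V) = -4.66 − (-1.86)(2.68) = 0.3248
Var(U - V) = (1)²·7.8804 + (-1)²·2.1376 + 2·(1)·(-1)·0.3248 = 9.3684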